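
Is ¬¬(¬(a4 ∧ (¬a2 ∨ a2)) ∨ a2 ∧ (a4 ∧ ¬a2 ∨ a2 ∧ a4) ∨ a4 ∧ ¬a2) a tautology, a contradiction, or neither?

tautology

¬¬(¬(a4 ∧ (¬a2 ∨ a2)) ∨ a2 ∧ (a4 ∧ ¬a2 ∨ a2 ∧ a4) ∨ a4 ∧ ¬a2)
= ¬¬(¬(a4 ∧ (¬a2 ∨ a2)) ∨ a2 ∧ a4 ∨ a4 ∧ ¬a2)
= ¬¬(¬(a4 ∧ (¬a2 ∨ a2)) ∨ a4)
= ¬(a4 ∧ (¬a2 ∨ a2)) ∨ a4
= ¬a4 ∨ a4
= True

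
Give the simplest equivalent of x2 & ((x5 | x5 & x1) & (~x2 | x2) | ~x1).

x2 & (x5 | ~x1)

x2 & ((x5 | x5 & x1) & (~x2 | x2) | ~x1)
= x2 & (x5 & (~x2 | x2) | ~x1)
= x2 & (x5 | ~x1)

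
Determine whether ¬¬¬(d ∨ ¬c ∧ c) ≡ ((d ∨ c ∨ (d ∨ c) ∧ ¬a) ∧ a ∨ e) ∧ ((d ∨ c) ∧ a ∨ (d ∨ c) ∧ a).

No

E1: ¬¬¬(d ∨ ¬c ∧ c)
    = ¬¬¬d   [complement / identity]
    = ¬d   [double negation]
E2: ((d ∨ c ∨ (d ∨ c) ∧ ¬a) ∧ a ∨ e) ∧ ((d ∨ c) ∧ a ∨ (d ∨ c) ∧ a)
    = ((d ∨ c) ∧ a ∨ e) ∧ ((d ∨ c) ∧ a ∨ (d ∨ c) ∧ a)   [absorption]
    = ((d ∨ c) ∧ a ∨ e) ∧ (d ∨ c) ∧ a   [idempotence]
    = (d ∨ c) ∧ a   [absorption]
These differ: at a=1, c=0, d=1, e=1, E1 = 0 but E2 = 1.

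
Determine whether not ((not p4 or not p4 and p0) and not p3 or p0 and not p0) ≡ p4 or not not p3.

Yes

E1: not ((not p4 or not p4 and p0) and not p3 or p0 and not p0)
    = not ((not p4 or not p4 and p0) and not p3)   [complement / identity]
    = not (not p4 and not p3)   [absorption]
    = p4 or p3   [De Morgan]
E2: p4 or not not p3
    = p4 or p3   [double negation]
Both reduce to p4 or p3, so they are equivalent.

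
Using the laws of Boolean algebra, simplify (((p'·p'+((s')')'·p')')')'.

p

(((p'·p'+((s')')'·p')')')'
= ((((p'+((s')')')·p')')')'
= ((((p'+s')·p')')')'
= (((p')')')'
= (p')'
= p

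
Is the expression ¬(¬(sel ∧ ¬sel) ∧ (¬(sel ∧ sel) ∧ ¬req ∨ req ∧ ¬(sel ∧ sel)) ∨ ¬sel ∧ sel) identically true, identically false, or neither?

neither

¬(¬(sel ∧ ¬sel) ∧ (¬(sel ∧ sel) ∧ ¬req ∨ req ∧ ¬(sel ∧ sel)) ∨ ¬sel ∧ sel)
= ¬(¬(sel ∧ ¬sel) ∧ (¬(sel ∧ sel) ∧ ¬req ∨ req ∧ ¬(sel ∧ sel)))   [complement / identity]
= ¬(¬(sel ∧ ¬sel) ∧ ¬(sel ∧ sel))   [distribution]
= sel ∧ ¬sel ∨ sel ∧ sel   [De Morgan]
= sel   [distribution]
This depends on sel, so it is not a constant.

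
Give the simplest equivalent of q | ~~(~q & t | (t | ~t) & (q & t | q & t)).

q | ~~(~q & t | (t | ~t) & (q & t | q & t))
= q | ~q & t | (t | ~t) & (q & t | q & t)
= q | ~q & t | q & t | q & t
= q | ~q & t | q & t
= q | t

q | t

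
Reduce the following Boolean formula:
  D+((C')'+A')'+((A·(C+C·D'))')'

D+((C')'+A')'+((A·(C+C·D'))')'
= D+C'·A+((A·(C+C·D'))')'   — De Morgan
= D+C'·A+((A·C)')'   — absorption
= D+C'·A+A·C   — double negation
= D+A   — distribution

D+A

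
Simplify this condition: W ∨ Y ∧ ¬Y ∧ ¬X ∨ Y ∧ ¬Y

W

W ∨ Y ∧ ¬Y ∧ ¬X ∨ Y ∧ ¬Y
= W ∨ Y ∧ ¬Y   (absorption)
= W   (complement / identity)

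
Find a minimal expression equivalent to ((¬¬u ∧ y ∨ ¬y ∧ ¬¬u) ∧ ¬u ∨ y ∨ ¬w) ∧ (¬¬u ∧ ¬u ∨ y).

y

((¬¬u ∧ y ∨ ¬y ∧ ¬¬u) ∧ ¬u ∨ y ∨ ¬w) ∧ (¬¬u ∧ ¬u ∨ y)
= (¬¬u ∧ ¬u ∨ y ∨ ¬w) ∧ (¬¬u ∧ ¬u ∨ y)   — distribution
= ¬¬u ∧ ¬u ∨ y   — absorption
= u ∧ ¬u ∨ y   — double negation
= y   — complement / identity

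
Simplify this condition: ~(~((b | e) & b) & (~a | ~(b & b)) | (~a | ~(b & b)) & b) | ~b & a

a

~(~((b | e) & b) & (~a | ~(b & b)) | (~a | ~(b & b)) & b) | ~b & a
= ~(~b & (~a | ~(b & b)) | (~a | ~(b & b)) & b) | ~b & a   — absorption
= ~(~a | ~(b & b)) | ~b & a   — distribution
= ~(~a | ~b) | ~b & a   — idempotence
= a & b | ~b & a   — De Morgan
= a   — distribution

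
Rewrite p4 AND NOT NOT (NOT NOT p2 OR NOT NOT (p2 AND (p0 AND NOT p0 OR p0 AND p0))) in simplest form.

p4 AND p2

p4 AND NOT NOT (NOT NOT p2 OR NOT NOT (p2 AND (p0 AND NOT p0 OR p0 AND p0)))
= p4 AND NOT (NOT p2 AND NOT (p2 AND (p0 AND NOT p0 OR p0 AND p0)))   [De Morgan]
= p4 AND (p2 OR p2 AND (p0 AND NOT p0 OR p0 AND p0))   [De Morgan]
= p4 AND (p2 OR p2 AND p0)   [distribution]
= p4 AND p2   [absorption]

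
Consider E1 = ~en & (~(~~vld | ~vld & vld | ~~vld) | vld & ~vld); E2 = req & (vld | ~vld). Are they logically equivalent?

No

E1: ~en & (~(~~vld | ~vld & vld | ~~vld) | vld & ~vld)
    = ~en & (~(~~vld | ~~vld) | vld & ~vld)   [complement / identity]
    = ~en & (~vld & ~vld | vld & ~vld)   [De Morgan]
    = ~en & ~vld   [distribution]
E2: req & (vld | ~vld)
    = req   [complement / identity]
These differ: at en=1, req=1, vld=0, E1 = 0 but E2 = 1.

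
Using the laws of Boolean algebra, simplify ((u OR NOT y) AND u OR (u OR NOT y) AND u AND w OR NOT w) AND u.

u

((u OR NOT y) AND u OR (u OR NOT y) AND u AND w OR NOT w) AND u
= ((u OR NOT y) AND u OR NOT w) AND u
= (u OR NOT w) AND u
= u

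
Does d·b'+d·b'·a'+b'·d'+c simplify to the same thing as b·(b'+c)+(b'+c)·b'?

E1: d·b'+d·b'·a'+b'·d'+c
    = d·b'+b'·d'+c   — absorption
    = b'+c   — distribution
E2: b·(b'+c)+(b'+c)·b'
    = b'+c   — distribution
Both reduce to b'+c, so they are equivalent.

Yes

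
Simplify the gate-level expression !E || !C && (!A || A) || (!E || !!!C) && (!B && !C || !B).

!E || !C

!E || !C && (!A || A) || (!E || !!!C) && (!B && !C || !B)
= !E || !C || (!E || !!!C) && (!B && !C || !B)
= !E || !C || (!E || !C) && (!B && !C || !B)
= !E || !C || (!E || !C) && !B
= !E || !C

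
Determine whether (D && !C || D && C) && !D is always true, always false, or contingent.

(D && !C || D && C) && !D
= D && !D
= false

always false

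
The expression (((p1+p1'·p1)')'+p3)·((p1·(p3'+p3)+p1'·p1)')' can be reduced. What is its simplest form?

(((p1+p1'·p1)')'+p3)·((p1·(p3'+p3)+p1'·p1)')'
= (((p1+p1'·p1)')'+p3)·((p1+p1'·p1)')'   — complement / identity
= ((p1+p1'·p1)')'   — absorption
= (p1')'   — complement / identity
= p1   — double negation

p1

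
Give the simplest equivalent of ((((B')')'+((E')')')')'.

((((B')')'+((E')')')')'
= ((B')'·(E')')'   — De Morgan
= B'+E'   — De Morgan

B'+E'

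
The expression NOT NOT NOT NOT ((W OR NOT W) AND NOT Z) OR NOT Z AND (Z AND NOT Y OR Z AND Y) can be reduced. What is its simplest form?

NOT Z

NOT NOT NOT NOT ((W OR NOT W) AND NOT Z) OR NOT Z AND (Z AND NOT Y OR Z AND Y)
= NOT NOT NOT NOT ((W OR NOT W) AND NOT Z) OR NOT Z AND Z
= NOT NOT ((W OR NOT W) AND NOT Z) OR NOT Z AND Z
= NOT NOT ((W OR NOT W) AND NOT Z)
= NOT NOT NOT Z
= NOT Z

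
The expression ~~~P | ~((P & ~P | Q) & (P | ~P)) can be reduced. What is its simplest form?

~~~P | ~((P & ~P | Q) & (P | ~P))
= ~P | ~((P & ~P | Q) & (P | ~P))
= ~P | ~(P & ~P | Q)
= ~P | ~Q

~P | ~Q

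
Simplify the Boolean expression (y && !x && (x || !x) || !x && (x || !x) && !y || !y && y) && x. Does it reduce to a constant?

false

(y && !x && (x || !x) || !x && (x || !x) && !y || !y && y) && x
= (!x && (x || !x) || !y && y) && x
= !x && (x || !x) && x
= !x && x
= false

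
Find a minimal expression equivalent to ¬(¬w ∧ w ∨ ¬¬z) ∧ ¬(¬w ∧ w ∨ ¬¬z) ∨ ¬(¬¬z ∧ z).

¬(¬w ∧ w ∨ ¬¬z) ∧ ¬(¬w ∧ w ∨ ¬¬z) ∨ ¬(¬¬z ∧ z)
= ¬(¬w ∧ w ∨ ¬¬z) ∧ ¬(¬w ∧ w ∨ ¬¬z) ∨ ¬(z ∧ z)   — double negation
= ¬(¬w ∧ w ∨ ¬¬z) ∨ ¬(z ∧ z)   — idempotence
= ¬(¬w ∧ w ∨ ¬¬z) ∨ ¬z   — idempotence
= ¬(¬w ∧ w ∨ z) ∨ ¬z   — double negation
= ¬z ∨ ¬z   — complement / identity
= ¬z   — idempotence

¬z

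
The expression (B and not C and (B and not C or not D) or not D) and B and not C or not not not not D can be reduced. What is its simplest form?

(B and not C and (B and not C or not D) or not D) and B and not C or not not not not D
= (B and not C or not D) and B and not C or not not not not D
= B and not C or not not not not D
= B and not C or not not D
= B and not C or D

B and not C or D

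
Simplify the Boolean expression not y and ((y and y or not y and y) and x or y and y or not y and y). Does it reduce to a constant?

False

not y and ((y and y or not y and y) and x or y and y or not y and y)
= not y and (y and y or not y and y)
= not y and y
= False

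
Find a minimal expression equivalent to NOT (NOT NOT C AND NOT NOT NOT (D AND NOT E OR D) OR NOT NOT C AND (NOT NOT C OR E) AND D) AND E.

NOT (NOT NOT C AND NOT NOT NOT (D AND NOT E OR D) OR NOT NOT C AND (NOT NOT C OR E) AND D) AND E
= NOT (NOT NOT C AND NOT NOT NOT D OR NOT NOT C AND (NOT NOT C OR E) AND D) AND E
= NOT (NOT NOT C AND NOT NOT NOT D OR NOT NOT C AND D) AND E
= NOT (NOT NOT C AND NOT D OR NOT NOT C AND D) AND E
= NOT NOT NOT C AND E
= NOT C AND E

NOT C AND E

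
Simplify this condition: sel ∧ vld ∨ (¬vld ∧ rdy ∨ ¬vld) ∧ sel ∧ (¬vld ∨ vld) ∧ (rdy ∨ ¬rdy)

sel

sel ∧ vld ∨ (¬vld ∧ rdy ∨ ¬vld) ∧ sel ∧ (¬vld ∨ vld) ∧ (rdy ∨ ¬rdy)
= sel ∧ vld ∨ (¬vld ∧ rdy ∨ ¬vld) ∧ sel ∧ (¬vld ∨ vld)   [complement / identity]
= sel ∧ vld ∨ (¬vld ∧ rdy ∨ ¬vld) ∧ sel   [complement / identity]
= sel ∧ vld ∨ ¬vld ∧ sel   [absorption]
= sel   [distribution]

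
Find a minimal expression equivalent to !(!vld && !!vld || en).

!en

!(!vld && !!vld || en)
= !(!vld && vld || en)   (double negation)
= !en   (complement / identity)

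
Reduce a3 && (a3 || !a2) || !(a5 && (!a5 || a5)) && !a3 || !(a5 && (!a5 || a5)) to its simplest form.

a3 || !a5

a3 && (a3 || !a2) || !(a5 && (!a5 || a5)) && !a3 || !(a5 && (!a5 || a5))
= a3 && (a3 || !a2) || !(a5 && (!a5 || a5))   [absorption]
= a3 && (a3 || !a2) || !a5   [complement / identity]
= a3 || !a5   [absorption]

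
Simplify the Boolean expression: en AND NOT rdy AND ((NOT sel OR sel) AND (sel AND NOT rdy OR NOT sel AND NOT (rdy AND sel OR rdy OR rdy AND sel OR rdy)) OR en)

en AND NOT rdy

en AND NOT rdy AND ((NOT sel OR sel) AND (sel AND NOT rdy OR NOT sel AND NOT (rdy AND sel OR rdy OR rdy AND sel OR rdy)) OR en)
= en AND NOT rdy AND (sel AND NOT rdy OR NOT sel AND NOT (rdy AND sel OR rdy OR rdy AND sel OR rdy) OR en)
= en AND NOT rdy AND (sel AND NOT rdy OR NOT sel AND NOT (rdy AND sel OR rdy) OR en)
= en AND NOT rdy AND (sel AND NOT rdy OR NOT sel AND NOT rdy OR en)
= en AND NOT rdy AND (NOT rdy OR en)
= en AND NOT rdy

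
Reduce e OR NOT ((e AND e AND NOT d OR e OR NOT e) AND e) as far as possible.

TRUE

e OR NOT ((e AND e AND NOT d OR e OR NOT e) AND e)
= e OR NOT ((e AND NOT d OR e OR NOT e) AND e)   (idempotence)
= e OR NOT ((e OR NOT e) AND e)   (absorption)
= e OR NOT e   (complement / identity)
= TRUE   (complement)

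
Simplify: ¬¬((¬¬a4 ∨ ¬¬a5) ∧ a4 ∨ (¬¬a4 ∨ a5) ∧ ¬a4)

a4 ∨ a5

¬¬((¬¬a4 ∨ ¬¬a5) ∧ a4 ∨ (¬¬a4 ∨ a5) ∧ ¬a4)
= ¬¬((¬¬a4 ∨ a5) ∧ a4 ∨ (¬¬a4 ∨ a5) ∧ ¬a4)   — double negation
= ¬¬(¬¬a4 ∨ a5)   — distribution
= ¬¬(a4 ∨ a5)   — double negation
= a4 ∨ a5   — double negation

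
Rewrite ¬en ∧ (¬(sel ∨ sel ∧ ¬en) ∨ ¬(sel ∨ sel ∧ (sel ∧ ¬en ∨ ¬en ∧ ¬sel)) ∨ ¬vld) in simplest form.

¬en ∧ (¬(sel ∨ sel ∧ ¬en) ∨ ¬(sel ∨ sel ∧ (sel ∧ ¬en ∨ ¬en ∧ ¬sel)) ∨ ¬vld)
= ¬en ∧ (¬(sel ∨ sel ∧ ¬en) ∨ ¬(sel ∨ sel ∧ ¬en) ∨ ¬vld)
= ¬en ∧ (¬(sel ∨ sel ∧ ¬en) ∨ ¬vld)
= ¬en ∧ (¬sel ∨ ¬vld)

¬en ∧ (¬sel ∨ ¬vld)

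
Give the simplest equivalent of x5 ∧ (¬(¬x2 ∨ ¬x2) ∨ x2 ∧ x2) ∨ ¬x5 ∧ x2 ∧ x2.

x5 ∧ (¬(¬x2 ∨ ¬x2) ∨ x2 ∧ x2) ∨ ¬x5 ∧ x2 ∧ x2
= x5 ∧ (x2 ∧ x2 ∨ x2 ∧ x2) ∨ ¬x5 ∧ x2 ∧ x2   — De Morgan
= x5 ∧ x2 ∧ x2 ∨ ¬x5 ∧ x2 ∧ x2   — idempotence
= x2 ∧ x2   — distribution
= x2   — idempotence

x2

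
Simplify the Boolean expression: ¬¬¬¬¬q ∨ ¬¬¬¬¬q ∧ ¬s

¬¬¬¬¬q ∨ ¬¬¬¬¬q ∧ ¬s
= ¬¬¬¬¬q   (absorption)
= ¬¬¬q   (double negation)
= ¬q   (double negation)

¬q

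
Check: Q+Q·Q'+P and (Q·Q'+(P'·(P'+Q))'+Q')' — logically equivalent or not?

E1: Q+Q·Q'+P
    = Q+P   [complement / identity]
E2: (Q·Q'+(P'·(P'+Q))'+Q')'
    = (Q·Q'+(P')'+Q')'   [absorption]
    = ((P')'+Q')'   [complement / identity]
    = P'·Q   [De Morgan]
These differ: at P=1, Q=0, E1 = 1 but E2 = 0.

No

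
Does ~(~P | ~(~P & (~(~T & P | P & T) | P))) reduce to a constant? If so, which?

yes, False

~(~P | ~(~P & (~(~T & P | P & T) | P)))
= ~(~P | ~(~P & (~P | P)))   — distribution
= ~(~P | ~~P)   — complement / identity
= P & ~P   — De Morgan
= 0   — complement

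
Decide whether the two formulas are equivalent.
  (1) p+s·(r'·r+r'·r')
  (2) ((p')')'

E1: p+s·(r'·r+r'·r')
    = p+s·r'   [distribution]
E2: ((p')')'
    = p'   [double negation]
These differ: at p=1, r=0, s=0, E1 = 1 but E2 = 0.

No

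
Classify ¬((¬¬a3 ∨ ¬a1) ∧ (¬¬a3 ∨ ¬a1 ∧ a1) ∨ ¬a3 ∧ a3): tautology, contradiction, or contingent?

¬((¬¬a3 ∨ ¬a1) ∧ (¬¬a3 ∨ ¬a1 ∧ a1) ∨ ¬a3 ∧ a3)
= ¬((¬¬a3 ∨ ¬a1) ∧ (¬¬a3 ∨ ¬a1 ∧ a1))   — complement / identity
= ¬((¬¬a3 ∨ ¬a1) ∧ ¬¬a3)   — complement / identity
= ¬¬¬a3   — absorption
= ¬a3   — double negation
This depends on a3, so it is not a constant.

contingent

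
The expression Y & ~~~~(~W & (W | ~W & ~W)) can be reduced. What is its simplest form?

Y & ~~~~(~W & (W | ~W & ~W))
= Y & ~~~~(~W & (W | ~W))   — idempotence
= Y & ~~~~~W   — complement / identity
= Y & ~~~W   — double negation
= Y & ~W   — double negation

Y & ~W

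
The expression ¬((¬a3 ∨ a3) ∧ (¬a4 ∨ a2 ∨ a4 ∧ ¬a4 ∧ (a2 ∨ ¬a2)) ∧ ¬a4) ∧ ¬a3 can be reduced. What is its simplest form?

a4 ∧ ¬a3

¬((¬a3 ∨ a3) ∧ (¬a4 ∨ a2 ∨ a4 ∧ ¬a4 ∧ (a2 ∨ ¬a2)) ∧ ¬a4) ∧ ¬a3
= ¬((¬a3 ∨ a3) ∧ (¬a4 ∨ a2 ∨ a4 ∧ ¬a4) ∧ ¬a4) ∧ ¬a3   — complement / identity
= ¬((¬a3 ∨ a3) ∧ (¬a4 ∨ a2) ∧ ¬a4) ∧ ¬a3   — complement / identity
= ¬((¬a4 ∨ a2) ∧ ¬a4) ∧ ¬a3   — complement / identity
= ¬¬a4 ∧ ¬a3   — absorption
= a4 ∧ ¬a3   — double negation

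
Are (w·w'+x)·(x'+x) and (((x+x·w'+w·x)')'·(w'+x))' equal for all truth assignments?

E1: (w·w'+x)·(x'+x)
    = x·(x'+x)   [complement / identity]
    = x   [complement / identity]
E2: (((x+x·w'+w·x)')'·(w'+x))'
    = ((x+x·w'+w·x)·(w'+x))'   [double negation]
    = ((x+x)·(w'+x))'   [distribution]
    = (x+x·w')'   [distribution]
    = x'   [absorption]
These differ: at w=0, x=1, E1 = 1 but E2 = 0.

No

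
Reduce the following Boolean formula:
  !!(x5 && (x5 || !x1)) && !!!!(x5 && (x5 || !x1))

x5

!!(x5 && (x5 || !x1)) && !!!!(x5 && (x5 || !x1))
= !!(x5 && (x5 || !x1)) && !!(x5 && (x5 || !x1))   [double negation]
= !!(x5 && (x5 || !x1))   [idempotence]
= x5 && (x5 || !x1)   [double negation]
= x5   [absorption]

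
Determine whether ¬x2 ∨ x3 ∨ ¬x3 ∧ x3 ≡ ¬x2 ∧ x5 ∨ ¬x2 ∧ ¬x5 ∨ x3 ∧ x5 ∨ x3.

E1: ¬x2 ∨ x3 ∨ ¬x3 ∧ x3
    = ¬x2 ∨ x3   [complement / identity]
E2: ¬x2 ∧ x5 ∨ ¬x2 ∧ ¬x5 ∨ x3 ∧ x5 ∨ x3
    = ¬x2 ∧ x5 ∨ ¬x2 ∧ ¬x5 ∨ x3   [absorption]
    = ¬x2 ∨ x3   [distribution]
Both reduce to ¬x2 ∨ x3, so they are equivalent.

Yes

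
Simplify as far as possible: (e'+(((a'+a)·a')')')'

e·a

(e'+(((a'+a)·a')')')'
= (e'+((a')')')'
= e·(a')'
= e·a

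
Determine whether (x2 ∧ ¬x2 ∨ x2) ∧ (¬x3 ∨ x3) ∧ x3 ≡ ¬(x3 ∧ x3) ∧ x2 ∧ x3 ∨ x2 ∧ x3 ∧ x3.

Yes

E1: (x2 ∧ ¬x2 ∨ x2) ∧ (¬x3 ∨ x3) ∧ x3
    = x2 ∧ (¬x3 ∨ x3) ∧ x3   — complement / identity
    = x2 ∧ x3   — complement / identity
E2: ¬(x3 ∧ x3) ∧ x2 ∧ x3 ∨ x2 ∧ x3 ∧ x3
    = ¬x3 ∧ x2 ∧ x3 ∨ x2 ∧ x3 ∧ x3   — idempotence
    = x2 ∧ x3   — distribution
Both reduce to x2 ∧ x3, so they are equivalent.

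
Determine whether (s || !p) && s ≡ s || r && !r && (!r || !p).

Yes

E1: (s || !p) && s
    = s   — absorption
E2: s || r && !r && (!r || !p)
    = s || r && !r   — absorption
    = s   — complement / identity
Both reduce to s, so they are equivalent.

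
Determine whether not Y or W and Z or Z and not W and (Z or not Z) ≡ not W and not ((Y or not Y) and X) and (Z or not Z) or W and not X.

No

E1: not Y or W and Z or Z and not W and (Z or not Z)
    = not Y or W and Z or Z and not W   [complement / identity]
    = not Y or Z   [distribution]
E2: not W and not ((Y or not Y) and X) and (Z or not Z) or W and not X
    = not W and not ((Y or not Y) and X) or W and not X   [complement / identity]
    = not W and not X or W and not X   [complement / identity]
    = not X   [distribution]
These differ: at W=1, X=1, Y=0, Z=1, E1 = 1 but E2 = 0.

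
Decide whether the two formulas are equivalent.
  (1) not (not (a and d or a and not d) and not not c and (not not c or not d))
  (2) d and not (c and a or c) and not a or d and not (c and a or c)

E1: not (not (a and d or a and not d) and not not c and (not not c or not d))
    = not (not (a and d or a and not d) and not not c)
    = a and d or a and not d or not c
    = a or not c
E2: d and not (c and a or c) and not a or d and not (c and a or c)
    = d and not (c and a or c)
    = d and not c
These differ: at a=1, c=0, d=0, E1 = 1 but E2 = 0.

No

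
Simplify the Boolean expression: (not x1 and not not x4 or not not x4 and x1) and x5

x4 and x5

(not x1 and not not x4 or not not x4 and x1) and x5
= not not x4 and x5   (distribution)
= x4 and x5   (double negation)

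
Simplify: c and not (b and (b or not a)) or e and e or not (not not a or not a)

c and not (b and (b or not a)) or e and e or not (not not a or not a)
= c and not b or e and e or not (not not a or not a)
= c and not b or e and e or not a and a
= c and not b or e or not a and a
= c and not b or e

c and not b or e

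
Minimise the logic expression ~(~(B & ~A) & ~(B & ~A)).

~(~(B & ~A) & ~(B & ~A))
= B & ~A | B & ~A
= B & ~A

B & ~A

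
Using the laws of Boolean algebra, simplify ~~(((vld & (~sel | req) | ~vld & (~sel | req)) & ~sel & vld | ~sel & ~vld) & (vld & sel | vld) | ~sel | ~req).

~sel | ~req

~~(((vld & (~sel | req) | ~vld & (~sel | req)) & ~sel & vld | ~sel & ~vld) & (vld & sel | vld) | ~sel | ~req)
= ~~(((~sel | req) & ~sel & vld | ~sel & ~vld) & (vld & sel | vld) | ~sel | ~req)   — distribution
= ~~(((~sel | req) & ~sel & vld | ~sel & ~vld) & vld | ~sel | ~req)   — absorption
= ((~sel | req) & ~sel & vld | ~sel & ~vld) & vld | ~sel | ~req   — double negation
= (~sel & vld | ~sel & ~vld) & vld | ~sel | ~req   — absorption
= ~sel & vld | ~sel | ~req   — distribution
= ~sel | ~req   — absorption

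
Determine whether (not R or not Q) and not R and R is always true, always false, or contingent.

(not R or not Q) and not R and R
= not R and R   (absorption)
= False   (complement)

always false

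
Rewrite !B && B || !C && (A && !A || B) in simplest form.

!B && B || !C && (A && !A || B)
= !B && B || !C && B   (complement / identity)
= !C && B   (complement / identity)

!C && B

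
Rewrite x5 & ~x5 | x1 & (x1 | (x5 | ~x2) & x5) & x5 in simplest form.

x1 & x5

x5 & ~x5 | x1 & (x1 | (x5 | ~x2) & x5) & x5
= x5 & ~x5 | x1 & (x1 | x5) & x5
= x1 & (x1 | x5) & x5
= x1 & x5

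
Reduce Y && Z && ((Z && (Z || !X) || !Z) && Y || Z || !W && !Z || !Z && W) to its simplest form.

Y && Z && ((Z && (Z || !X) || !Z) && Y || Z || !W && !Z || !Z && W)
= Y && Z && ((Z && (Z || !X) || !Z) && Y || Z || !Z)   (distribution)
= Y && Z && ((Z || !Z) && Y || Z || !Z)   (absorption)
= Y && Z && (Z || !Z)   (absorption)
= Y && Z   (complement / identity)

Y && Z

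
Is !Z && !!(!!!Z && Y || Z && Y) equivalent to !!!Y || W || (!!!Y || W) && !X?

E1: !Z && !!(!!!Z && Y || Z && Y)
    = !Z && !!(!Z && Y || Z && Y)   (double negation)
    = !Z && (!Z && Y || Z && Y)   (double negation)
    = !Z && Y   (distribution)
E2: !!!Y || W || (!!!Y || W) && !X
    = !!!Y || W   (absorption)
    = !Y || W   (double negation)
These differ: at W=1, X=0, Y=0, Z=1, E1 = 0 but E2 = 1.

No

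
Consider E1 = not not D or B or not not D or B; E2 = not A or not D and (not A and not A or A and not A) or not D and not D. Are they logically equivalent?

No

E1: not not D or B or not not D or B
    = not not D or B
    = D or B
E2: not A or not D and (not A and not A or A and not A) or not D and not D
    = not A or not D and (not A and not A or A and not A) or not D
    = not A or not D and not A or not D
    = not A or not D
These differ: at A=1, B=0, D=1, E1 = 1 but E2 = 0.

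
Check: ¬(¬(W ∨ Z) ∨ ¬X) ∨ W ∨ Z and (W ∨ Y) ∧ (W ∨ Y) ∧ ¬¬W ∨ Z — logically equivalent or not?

Yes

E1: ¬(¬(W ∨ Z) ∨ ¬X) ∨ W ∨ Z
    = (W ∨ Z) ∧ X ∨ W ∨ Z
    = W ∨ Z
E2: (W ∨ Y) ∧ (W ∨ Y) ∧ ¬¬W ∨ Z
    = (W ∨ Y) ∧ ¬¬W ∨ Z
    = (W ∨ Y) ∧ W ∨ Z
    = W ∨ Z
Both reduce to W ∨ Z, so they are equivalent.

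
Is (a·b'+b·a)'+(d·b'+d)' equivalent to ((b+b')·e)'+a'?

E1: (a·b'+b·a)'+(d·b'+d)'
    = a'+(d·b'+d)'   (distribution)
    = a'+d'   (absorption)
E2: ((b+b')·e)'+a'
    = e'+a'   (complement / identity)
These differ: at a=1, b=0, d=0, e=1, E1 = 1 but E2 = 0.

No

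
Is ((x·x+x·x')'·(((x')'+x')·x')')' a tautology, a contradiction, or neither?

tautology

((x·x+x·x')'·(((x')'+x')·x')')'
= ((x·x+x·x')'·((x+x')·x')')'
= (((x+x')·x)'·((x+x')·x')')'
= (x+x')·x+(x+x')·x'
= x+x'
= 1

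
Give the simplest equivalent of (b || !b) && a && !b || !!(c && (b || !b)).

a && !b || c

(b || !b) && a && !b || !!(c && (b || !b))
= (b || !b) && a && !b || !!c   [complement / identity]
= a && !b || !!c   [complement / identity]
= a && !b || c   [double negation]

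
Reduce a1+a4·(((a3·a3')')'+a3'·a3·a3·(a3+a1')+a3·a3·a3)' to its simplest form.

a1+a4·a3'

a1+a4·(((a3·a3')')'+a3'·a3·a3·(a3+a1')+a3·a3·a3)'
= a1+a4·(((a3·a3')')'+a3'·a3·a3+a3·a3·a3)'   [absorption]
= a1+a4·(((a3·a3')')'+a3·a3)'   [distribution]
= a1+a4·(a3·a3'+a3·a3)'   [double negation]
= a1+a4·a3'   [distribution]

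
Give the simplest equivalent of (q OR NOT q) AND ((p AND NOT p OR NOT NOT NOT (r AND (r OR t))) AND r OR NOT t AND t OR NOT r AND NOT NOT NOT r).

NOT r

(q OR NOT q) AND ((p AND NOT p OR NOT NOT NOT (r AND (r OR t))) AND r OR NOT t AND t OR NOT r AND NOT NOT NOT r)
= (q OR NOT q) AND (NOT NOT NOT (r AND (r OR t)) AND r OR NOT t AND t OR NOT r AND NOT NOT NOT r)   (complement / identity)
= (q OR NOT q) AND (NOT NOT NOT r AND r OR NOT t AND t OR NOT r AND NOT NOT NOT r)   (absorption)
= NOT NOT NOT r AND r OR NOT t AND t OR NOT r AND NOT NOT NOT r   (complement / identity)
= NOT NOT NOT r AND r OR NOT r AND NOT NOT NOT r   (complement / identity)
= NOT NOT NOT r   (distribution)
= NOT r   (double negation)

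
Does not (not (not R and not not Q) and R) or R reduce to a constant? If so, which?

yes, True

not (not (not R and not not Q) and R) or R
= not ((R or not Q) and R) or R   — De Morgan
= not R or R   — absorption
= True   — complement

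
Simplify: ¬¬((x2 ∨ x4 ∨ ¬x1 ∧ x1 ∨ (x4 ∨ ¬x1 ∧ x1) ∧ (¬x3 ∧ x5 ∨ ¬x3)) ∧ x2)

¬¬((x2 ∨ x4 ∨ ¬x1 ∧ x1 ∨ (x4 ∨ ¬x1 ∧ x1) ∧ (¬x3 ∧ x5 ∨ ¬x3)) ∧ x2)
= ¬¬((x2 ∨ x4 ∨ ¬x1 ∧ x1 ∨ (x4 ∨ ¬x1 ∧ x1) ∧ ¬x3) ∧ x2)   [absorption]
= ¬¬((x2 ∨ x4 ∨ ¬x1 ∧ x1) ∧ x2)   [absorption]
= ¬¬((x2 ∨ x4) ∧ x2)   [complement / identity]
= ¬¬x2   [absorption]
= x2   [double negation]

x2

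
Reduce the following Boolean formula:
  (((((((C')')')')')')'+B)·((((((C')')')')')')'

C'

(((((((C')')')')')')'+B)·((((((C')')')')')')'
= ((((((C')')')')')')'   — absorption
= ((((C')')')')'   — double negation
= ((C')')'   — double negation
= C'   — double negation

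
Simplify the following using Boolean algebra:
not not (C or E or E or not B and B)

C or E

not not (C or E or E or not B and B)
= C or E or E or not B and B   (double negation)
= C or E or E   (complement / identity)
= C or E   (idempotence)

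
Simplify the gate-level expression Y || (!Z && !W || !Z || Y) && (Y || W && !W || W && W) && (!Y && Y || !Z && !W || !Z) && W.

Y || (!Z && !W || !Z || Y) && (Y || W && !W || W && W) && (!Y && Y || !Z && !W || !Z) && W
= Y || (!Z && !W || !Z || Y) && (Y || W) && (!Y && Y || !Z && !W || !Z) && W   — distribution
= Y || ((!Z && !W || !Z) && W || Y) && (!Y && Y || !Z && !W || !Z) && W   — distribution
= Y || ((!Z && !W || !Z) && W || Y) && (!Z && !W || !Z) && W   — complement / identity
= Y || (!Z && !W || !Z) && W   — absorption
= Y || !Z && W   — absorption

Y || !Z && W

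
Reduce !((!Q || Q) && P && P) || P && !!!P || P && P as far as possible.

!((!Q || Q) && P && P) || P && !!!P || P && P
= !(P && P) || P && !!!P || P && P   [complement / identity]
= !P || P && !!!P || P && P   [idempotence]
= !P || P && !P || P && P   [double negation]
= !P || P   [distribution]
= true   [complement]

true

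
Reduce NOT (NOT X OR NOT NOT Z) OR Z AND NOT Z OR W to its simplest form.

NOT (NOT X OR NOT NOT Z) OR Z AND NOT Z OR W
= NOT (NOT X OR NOT NOT Z) OR W   [complement / identity]
= X AND NOT Z OR W   [De Morgan]

X AND NOT Z OR W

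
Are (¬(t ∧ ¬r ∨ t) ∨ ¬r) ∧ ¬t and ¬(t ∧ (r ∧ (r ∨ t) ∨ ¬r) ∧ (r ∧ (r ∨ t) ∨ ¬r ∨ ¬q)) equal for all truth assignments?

E1: (¬(t ∧ ¬r ∨ t) ∨ ¬r) ∧ ¬t
    = (¬t ∨ ¬r) ∧ ¬t
    = ¬t
E2: ¬(t ∧ (r ∧ (r ∨ t) ∨ ¬r) ∧ (r ∧ (r ∨ t) ∨ ¬r ∨ ¬q))
    = ¬(t ∧ (r ∧ (r ∨ t) ∨ ¬r))
    = ¬(t ∧ (r ∨ ¬r))
    = ¬t
Both reduce to ¬t, so they are equivalent.

Yes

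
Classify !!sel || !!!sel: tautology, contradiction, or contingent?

tautology

!!sel || !!!sel
= sel || !!!sel   — double negation
= sel || !sel   — double negation
= true   — complement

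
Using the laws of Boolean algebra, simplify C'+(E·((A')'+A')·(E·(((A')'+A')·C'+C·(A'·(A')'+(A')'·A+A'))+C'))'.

C'+E'

C'+(E·((A')'+A')·(E·(((A')'+A')·C'+C·(A'·(A')'+(A')'·A+A'))+C'))'
= C'+(E·((A')'+A')·(E·(((A')'+A')·C'+C·((A')'+A'))+C'))'   (distribution)
= C'+(E·((A')'+A')·(E·((A')'+A')+C'))'   (distribution)
= C'+(E·((A')'+A'))'   (absorption)
= C'+(E·(A+A'))'   (double negation)
= C'+E'   (complement / identity)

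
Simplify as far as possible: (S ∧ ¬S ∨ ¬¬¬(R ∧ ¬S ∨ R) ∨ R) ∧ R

R

(S ∧ ¬S ∨ ¬¬¬(R ∧ ¬S ∨ R) ∨ R) ∧ R
= (S ∧ ¬S ∨ ¬¬¬R ∨ R) ∧ R   (absorption)
= (¬¬¬R ∨ R) ∧ R   (complement / identity)
= (¬R ∨ R) ∧ R   (double negation)
= R   (complement / identity)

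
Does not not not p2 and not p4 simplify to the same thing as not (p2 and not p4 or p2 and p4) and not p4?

Yes

E1: not not not p2 and not p4
    = not p2 and not p4   — double negation
E2: not (p2 and not p4 or p2 and p4) and not p4
    = not p2 and not p4   — distribution
Both reduce to not p2 and not p4, so they are equivalent.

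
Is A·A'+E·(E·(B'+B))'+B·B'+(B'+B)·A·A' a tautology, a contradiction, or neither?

A·A'+E·(E·(B'+B))'+B·B'+(B'+B)·A·A'
= A·A'+E·(E·(B'+B))'+B·B'+A·A'   (complement / identity)
= A·A'+E·E'+B·B'+A·A'   (complement / identity)
= A·A'+E·E'+B·B'   (complement / identity)
= A·A'+E·E'   (complement / identity)
= E·E'   (complement / identity)
= 0   (complement)

contradiction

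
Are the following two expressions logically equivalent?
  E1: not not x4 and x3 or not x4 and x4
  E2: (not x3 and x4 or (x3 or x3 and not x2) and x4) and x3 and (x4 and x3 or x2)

Yes

E1: not not x4 and x3 or not x4 and x4
    = x4 and x3 or not x4 and x4   [double negation]
    = x4 and x3   [complement / identity]
E2: (not x3 and x4 or (x3 or x3 and not x2) and x4) and x3 and (x4 and x3 or x2)
    = (not x3 and x4 or x3 and x4) and x3 and (x4 and x3 or x2)   [absorption]
    = x4 and x3 and (x4 and x3 or x2)   [distribution]
    = x4 and x3   [absorption]
Both reduce to x4 and x3, so they are equivalent.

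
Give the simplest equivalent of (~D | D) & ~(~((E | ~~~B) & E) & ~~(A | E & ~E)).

E | ~A

(~D | D) & ~(~((E | ~~~B) & E) & ~~(A | E & ~E))
= (~D | D) & ((E | ~~~B) & E | ~(A | E & ~E))   [De Morgan]
= (E | ~~~B) & E | ~(A | E & ~E)   [complement / identity]
= (E | ~B) & E | ~(A | E & ~E)   [double negation]
= E | ~(A | E & ~E)   [absorption]
= E | ~A   [complement / identity]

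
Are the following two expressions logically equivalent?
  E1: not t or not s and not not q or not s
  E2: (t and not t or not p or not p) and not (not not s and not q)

E1: not t or not s and not not q or not s
    = not t or not s and q or not s   [double negation]
    = not t or not s   [absorption]
E2: (t and not t or not p or not p) and not (not not s and not q)
    = (t and not t or not p or not p) and (not s or q)   [De Morgan]
    = (not p or not p) and (not s or q)   [complement / identity]
    = not p and (not s or q)   [idempotence]
These differ: at p=1, q=0, s=0, t=0, E1 = 1 but E2 = 0.

No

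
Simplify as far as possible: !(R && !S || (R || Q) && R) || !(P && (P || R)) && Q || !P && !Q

!R || !P

!(R && !S || (R || Q) && R) || !(P && (P || R)) && Q || !P && !Q
= !(R && !S || R) || !(P && (P || R)) && Q || !P && !Q   (absorption)
= !(R && !S || R) || !P && Q || !P && !Q   (absorption)
= !(R && !S || R) || !P   (distribution)
= !R || !P   (absorption)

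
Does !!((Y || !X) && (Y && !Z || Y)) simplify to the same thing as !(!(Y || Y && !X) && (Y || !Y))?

Yes

E1: !!((Y || !X) && (Y && !Z || Y))
    = !!((Y || !X) && Y)   (absorption)
    = !!Y   (absorption)
    = Y   (double negation)
E2: !(!(Y || Y && !X) && (Y || !Y))
    = !!(Y || Y && !X)   (complement / identity)
    = !!Y   (absorption)
    = Y   (double negation)
Both reduce to Y, so they are equivalent.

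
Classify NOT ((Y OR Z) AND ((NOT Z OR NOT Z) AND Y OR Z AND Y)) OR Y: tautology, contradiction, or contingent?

NOT ((Y OR Z) AND ((NOT Z OR NOT Z) AND Y OR Z AND Y)) OR Y
= NOT ((Y OR Z) AND (NOT Z AND Y OR Z AND Y)) OR Y
= NOT ((Y OR Z) AND Y) OR Y
= NOT Y OR Y
= TRUE

tautology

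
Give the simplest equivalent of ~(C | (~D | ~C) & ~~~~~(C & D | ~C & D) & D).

~(C | (~D | ~C) & ~~~~~(C & D | ~C & D) & D)
= ~(C | (~D | ~C) & ~~~~~D & D)   — distribution
= ~(C | (~D | ~C) & ~~~D & D)   — double negation
= ~(C | (~D | ~C) & ~D & D)   — double negation
= ~(C | ~D & D)   — absorption
= ~C   — complement / identity

~C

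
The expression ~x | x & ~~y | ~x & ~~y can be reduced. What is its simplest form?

~x | y

~x | x & ~~y | ~x & ~~y
= ~x | ~~y   (distribution)
= ~x | y   (double negation)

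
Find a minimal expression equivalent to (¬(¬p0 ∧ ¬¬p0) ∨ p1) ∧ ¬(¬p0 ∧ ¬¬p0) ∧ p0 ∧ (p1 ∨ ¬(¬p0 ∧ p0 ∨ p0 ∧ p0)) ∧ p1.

(¬(¬p0 ∧ ¬¬p0) ∨ p1) ∧ ¬(¬p0 ∧ ¬¬p0) ∧ p0 ∧ (p1 ∨ ¬(¬p0 ∧ p0 ∨ p0 ∧ p0)) ∧ p1
= (¬(¬p0 ∧ ¬¬p0) ∨ p1) ∧ ¬(¬p0 ∧ ¬¬p0) ∧ p0 ∧ (p1 ∨ ¬p0) ∧ p1   [distribution]
= ¬(¬p0 ∧ ¬¬p0) ∧ p0 ∧ (p1 ∨ ¬p0) ∧ p1   [absorption]
= ¬(¬p0 ∧ ¬¬p0) ∧ p0 ∧ p1   [absorption]
= (p0 ∨ ¬p0) ∧ p0 ∧ p1   [De Morgan]
= p0 ∧ p1   [complement / identity]

p0 ∧ p1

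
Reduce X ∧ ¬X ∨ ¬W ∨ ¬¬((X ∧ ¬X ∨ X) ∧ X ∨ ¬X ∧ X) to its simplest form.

¬W ∨ X

X ∧ ¬X ∨ ¬W ∨ ¬¬((X ∧ ¬X ∨ X) ∧ X ∨ ¬X ∧ X)
= X ∧ ¬X ∨ ¬W ∨ ¬¬(X ∧ X ∨ ¬X ∧ X)
= ¬W ∨ ¬¬(X ∧ X ∨ ¬X ∧ X)
= ¬W ∨ ¬¬X
= ¬W ∨ X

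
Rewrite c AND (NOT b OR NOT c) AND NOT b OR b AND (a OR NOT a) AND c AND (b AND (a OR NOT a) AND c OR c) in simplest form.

c

c AND (NOT b OR NOT c) AND NOT b OR b AND (a OR NOT a) AND c AND (b AND (a OR NOT a) AND c OR c)
= c AND (NOT b OR NOT c) AND NOT b OR b AND (a OR NOT a) AND c
= c AND NOT b OR b AND (a OR NOT a) AND c
= c AND NOT b OR b AND c
= c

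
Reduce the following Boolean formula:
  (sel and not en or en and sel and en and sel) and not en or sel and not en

sel and not en

(sel and not en or en and sel and en and sel) and not en or sel and not en
= (sel and not en or en and sel) and not en or sel and not en   (idempotence)
= sel and not en or sel and not en   (distribution)
= sel and not en   (idempotence)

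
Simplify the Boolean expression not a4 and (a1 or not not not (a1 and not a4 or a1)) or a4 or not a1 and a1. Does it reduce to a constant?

not a4 and (a1 or not not not (a1 and not a4 or a1)) or a4 or not a1 and a1
= not a4 and (a1 or not not not a1) or a4 or not a1 and a1   — absorption
= not a4 and (a1 or not a1) or a4 or not a1 and a1   — double negation
= not a4 or a4 or not a1 and a1   — complement / identity
= not a4 or a4   — complement / identity
= True   — complement

True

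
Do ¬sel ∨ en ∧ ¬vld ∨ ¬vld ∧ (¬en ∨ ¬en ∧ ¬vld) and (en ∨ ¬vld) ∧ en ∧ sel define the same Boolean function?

No

E1: ¬sel ∨ en ∧ ¬vld ∨ ¬vld ∧ (¬en ∨ ¬en ∧ ¬vld)
    = ¬sel ∨ en ∧ ¬vld ∨ ¬vld ∧ ¬en   [absorption]
    = ¬sel ∨ ¬vld   [distribution]
E2: (en ∨ ¬vld) ∧ en ∧ sel
    = en ∧ sel   [absorption]
These differ: at en=0, sel=0, vld=0, E1 = 1 but E2 = 0.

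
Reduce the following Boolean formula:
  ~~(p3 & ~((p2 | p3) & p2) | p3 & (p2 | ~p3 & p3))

~~(p3 & ~((p2 | p3) & p2) | p3 & (p2 | ~p3 & p3))
= ~~(p3 & ~p2 | p3 & (p2 | ~p3 & p3))   (absorption)
= p3 & ~p2 | p3 & (p2 | ~p3 & p3)   (double negation)
= p3 & ~p2 | p3 & p2   (complement / identity)
= p3   (distribution)

p3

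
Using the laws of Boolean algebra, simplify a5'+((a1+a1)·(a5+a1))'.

a5'+((a1+a1)·(a5+a1))'
= a5'+(a1+a1·a5)'   (distribution)
= a5'+a1'   (absorption)

a5'+a1'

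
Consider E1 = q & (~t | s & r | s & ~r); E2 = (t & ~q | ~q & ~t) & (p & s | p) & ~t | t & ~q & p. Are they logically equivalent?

No

E1: q & (~t | s & r | s & ~r)
    = q & (~t | s)   [distribution]
E2: (t & ~q | ~q & ~t) & (p & s | p) & ~t | t & ~q & p
    = ~q & (p & s | p) & ~t | t & ~q & p   [distribution]
    = ~q & p & ~t | t & ~q & p   [absorption]
    = ~q & p   [distribution]
These differ: at p=1, q=0, r=0, s=1, t=0, E1 = 0 but E2 = 1.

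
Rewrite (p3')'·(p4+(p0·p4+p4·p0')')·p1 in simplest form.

(p3')'·(p4+(p0·p4+p4·p0')')·p1
= p3·(p4+(p0·p4+p4·p0')')·p1
= p3·(p4+p4')·p1
= p3·p1

p3·p1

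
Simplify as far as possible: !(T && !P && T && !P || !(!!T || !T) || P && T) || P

!(T && !P && T && !P || !(!!T || !T) || P && T) || P
= !(T && !P && T && !P || !T && T || P && T) || P   [De Morgan]
= !(T && !P || !T && T || P && T) || P   [idempotence]
= !(T && !P || P && T) || P   [complement / identity]
= !T || P   [distribution]

!T || P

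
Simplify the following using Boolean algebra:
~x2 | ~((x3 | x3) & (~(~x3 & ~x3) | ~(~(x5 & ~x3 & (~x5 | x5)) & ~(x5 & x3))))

~x2 | ~x3

~x2 | ~((x3 | x3) & (~(~x3 & ~x3) | ~(~(x5 & ~x3 & (~x5 | x5)) & ~(x5 & x3))))
= ~x2 | ~((x3 | x3) & (x3 | x3 | ~(~(x5 & ~x3 & (~x5 | x5)) & ~(x5 & x3))))   [De Morgan]
= ~x2 | ~((x3 | x3) & (x3 | x3 | x5 & ~x3 & (~x5 | x5) | x5 & x3))   [De Morgan]
= ~x2 | ~((x3 | x3) & (x3 | x3 | x5 & ~x3 | x5 & x3))   [complement / identity]
= ~x2 | ~((x3 | x3) & (x3 | x3 | x5))   [distribution]
= ~x2 | ~(x3 | x3)   [absorption]
= ~x2 | ~x3   [idempotence]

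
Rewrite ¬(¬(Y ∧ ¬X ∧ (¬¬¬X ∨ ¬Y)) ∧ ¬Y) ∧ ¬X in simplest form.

¬(¬(Y ∧ ¬X ∧ (¬¬¬X ∨ ¬Y)) ∧ ¬Y) ∧ ¬X
= ¬(¬(Y ∧ ¬X ∧ (¬X ∨ ¬Y)) ∧ ¬Y) ∧ ¬X
= (Y ∧ ¬X ∧ (¬X ∨ ¬Y) ∨ Y) ∧ ¬X
= (Y ∧ ¬X ∨ Y) ∧ ¬X
= Y ∧ ¬X

Y ∧ ¬X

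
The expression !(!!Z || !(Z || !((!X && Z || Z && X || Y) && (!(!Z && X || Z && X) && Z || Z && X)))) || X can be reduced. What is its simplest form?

!(!!Z || !(Z || !((!X && Z || Z && X || Y) && (!(!Z && X || Z && X) && Z || Z && X)))) || X
= !(!!Z || !(Z || !((!X && Z || Z && X || Y) && (!X && Z || Z && X)))) || X   [distribution]
= !(!!Z || !(Z || !(!X && Z || Z && X))) || X   [absorption]
= !Z && (Z || !(!X && Z || Z && X)) || X   [De Morgan]
= !Z && (Z || !Z) || X   [distribution]
= !Z || X   [complement / identity]

!Z || X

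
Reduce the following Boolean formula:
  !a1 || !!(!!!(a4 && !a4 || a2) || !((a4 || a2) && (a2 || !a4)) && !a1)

!a1 || !a2

!a1 || !!(!!!(a4 && !a4 || a2) || !((a4 || a2) && (a2 || !a4)) && !a1)
= !a1 || !!(!(a4 && !a4 || a2) || !((a4 || a2) && (a2 || !a4)) && !a1)
= !a1 || !!(!(a4 && !a4 || a2) || !(a4 && !a4 || a2) && !a1)
= !a1 || !!!(a4 && !a4 || a2)
= !a1 || !(a4 && !a4 || a2)
= !a1 || !a2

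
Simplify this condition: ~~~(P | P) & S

~~~(P | P) & S
= ~(P | P) & S   [double negation]
= ~P & S   [idempotence]

~P & S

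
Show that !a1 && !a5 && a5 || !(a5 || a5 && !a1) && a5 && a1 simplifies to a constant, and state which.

!a1 && !a5 && a5 || !(a5 || a5 && !a1) && a5 && a1
= !a1 && !a5 && a5 || !a5 && a5 && a1   — absorption
= !a5 && a5   — distribution
= false   — complement

false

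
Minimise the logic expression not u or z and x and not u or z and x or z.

not u or z and x and not u or z and x or z
= not u or z and x or z   — absorption
= not u or z   — absorption

not u or z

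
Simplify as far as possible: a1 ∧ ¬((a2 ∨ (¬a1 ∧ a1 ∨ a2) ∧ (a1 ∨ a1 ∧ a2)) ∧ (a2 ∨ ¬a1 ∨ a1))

a1 ∧ ¬((a2 ∨ (¬a1 ∧ a1 ∨ a2) ∧ (a1 ∨ a1 ∧ a2)) ∧ (a2 ∨ ¬a1 ∨ a1))
= a1 ∧ ¬((¬a1 ∧ a1 ∨ a2) ∧ (a1 ∨ a1 ∧ a2) ∧ (¬a1 ∨ a1) ∨ a2)   — distribution
= a1 ∧ ¬(a2 ∧ (a1 ∨ a1 ∧ a2) ∧ (¬a1 ∨ a1) ∨ a2)   — complement / identity
= a1 ∧ ¬(a2 ∧ a1 ∧ (¬a1 ∨ a1) ∨ a2)   — absorption
= a1 ∧ ¬(a2 ∧ a1 ∨ a2)   — complement / identity
= a1 ∧ ¬a2   — absorption

a1 ∧ ¬a2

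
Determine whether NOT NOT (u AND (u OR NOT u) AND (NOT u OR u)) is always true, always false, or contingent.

contingent

NOT NOT (u AND (u OR NOT u) AND (NOT u OR u))
= u AND (u OR NOT u) AND (NOT u OR u)   (double negation)
= u AND (NOT u OR u)   (complement / identity)
= u   (complement / identity)
This depends on u, so it is not a constant.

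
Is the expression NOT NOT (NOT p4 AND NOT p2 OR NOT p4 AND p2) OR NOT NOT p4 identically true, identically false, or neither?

identically true

NOT NOT (NOT p4 AND NOT p2 OR NOT p4 AND p2) OR NOT NOT p4
= NOT NOT NOT p4 OR NOT NOT p4   — distribution
= NOT NOT NOT p4 OR p4   — double negation
= NOT p4 OR p4   — double negation
= TRUE   — complement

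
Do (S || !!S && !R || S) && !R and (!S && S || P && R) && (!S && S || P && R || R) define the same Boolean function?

E1: (S || !!S && !R || S) && !R
    = (S || S && !R || S) && !R
    = (S || S) && !R
    = S && !R
E2: (!S && S || P && R) && (!S && S || P && R || R)
    = !S && S || P && R
    = P && R
These differ: at P=1, R=1, S=1, E1 = 0 but E2 = 1.

No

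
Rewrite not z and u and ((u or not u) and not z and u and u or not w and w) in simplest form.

not z and u and ((u or not u) and not z and u and u or not w and w)
= not z and u and (u or not u) and not z and u and u
= not z and u and (u or not u) and not z and u
= not z and u and not z and u
= not z and u

not z and u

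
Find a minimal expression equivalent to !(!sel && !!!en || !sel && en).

sel

!(!sel && !!!en || !sel && en)
= !(!sel && !en || !sel && en)   — double negation
= !!sel   — distribution
= sel   — double negation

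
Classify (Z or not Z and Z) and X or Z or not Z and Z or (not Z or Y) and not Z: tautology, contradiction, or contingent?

tautology

(Z or not Z and Z) and X or Z or not Z and Z or (not Z or Y) and not Z
= Z or not Z and Z or (not Z or Y) and not Z   — absorption
= Z or not Z and Z or not Z   — absorption
= Z or not Z   — complement / identity
= True   — complement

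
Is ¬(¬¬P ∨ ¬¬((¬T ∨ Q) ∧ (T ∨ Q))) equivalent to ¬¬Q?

E1: ¬(¬¬P ∨ ¬¬((¬T ∨ Q) ∧ (T ∨ Q)))
    = ¬(¬¬P ∨ ¬¬(¬T ∧ T ∨ Q))   [distribution]
    = ¬P ∧ ¬(¬T ∧ T ∨ Q)   [De Morgan]
    = ¬P ∧ ¬Q   [complement / identity]
E2: ¬¬Q
    = Q   [double negation]
These differ: at P=1, Q=1, T=0, E1 = 0 but E2 = 1.

No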